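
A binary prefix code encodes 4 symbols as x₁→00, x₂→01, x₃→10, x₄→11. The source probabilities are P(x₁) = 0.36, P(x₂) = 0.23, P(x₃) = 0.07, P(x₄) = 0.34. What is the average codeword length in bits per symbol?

2 bits/symbol

L̄ = Σ pᵢ·ℓᵢ = 0.36·2 + 0.23·2 + 0.07·2 + 0.34·2 = 2 bits/symbol.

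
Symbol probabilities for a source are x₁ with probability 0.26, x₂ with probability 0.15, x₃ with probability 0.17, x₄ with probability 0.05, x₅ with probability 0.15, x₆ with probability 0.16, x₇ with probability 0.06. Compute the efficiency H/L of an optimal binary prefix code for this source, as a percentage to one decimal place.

98.6%

Entropy H = −Σ p log₂ p ≈ 2.6436 bits.
Huffman merges: 1/20+3/50→11/100; 11/100+3/20→13/50; 3/20+4/25→31/100; 17/100+13/50→43/100; 13/50+31/100→57/100; 43/100+57/100→1. L = 67/25 ≈ 2.6800.
Efficiency = H/L = 2.6436/2.6800 = 98.6%.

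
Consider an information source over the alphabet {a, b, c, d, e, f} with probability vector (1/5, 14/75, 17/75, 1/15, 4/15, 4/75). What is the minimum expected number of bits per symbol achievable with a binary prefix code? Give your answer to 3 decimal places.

2.427 bits/symbol

Repeatedly combine the two least-probable nodes; the expected code length is the sum of the merged weights.
merge 4/75 + 1/15 → 3/25
merge 3/25 + 14/75 → 23/75
merge 1/5 + 17/75 → 32/75
merge 4/15 + 23/75 → 43/75
merge 32/75 + 43/75 → 1
L = 3/25 + 23/75 + 32/75 + 43/75 + 1 = 182/75 ≈ 2.427 bits/symbol.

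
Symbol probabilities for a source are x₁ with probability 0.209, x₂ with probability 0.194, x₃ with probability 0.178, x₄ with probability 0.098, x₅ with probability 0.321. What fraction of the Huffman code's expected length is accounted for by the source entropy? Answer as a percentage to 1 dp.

Entropy H = −Σ p log₂ p ≈ 2.2289 bits.
Huffman merges: 49/500+89/500→69/250; 97/500+209/1000→403/1000; 69/250+321/1000→597/1000; 403/1000+597/1000→1. L = 569/250 ≈ 2.2760.
Efficiency = H/L = 2.2289/2.2760 = 97.9%.

97.9%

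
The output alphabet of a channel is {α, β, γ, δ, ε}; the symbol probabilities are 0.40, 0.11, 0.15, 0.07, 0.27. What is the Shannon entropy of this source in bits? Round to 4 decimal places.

2.0682 bits

H = −Σ pᵢ log₂ pᵢ.
−0.40·log₂(0.40) = 0.5288
−0.11·log₂(0.11) = 0.3503
−0.15·log₂(0.15) = 0.4105
−0.07·log₂(0.07) = 0.2686
−0.27·log₂(0.27) = 0.5100
Sum ≈ 2.0682 → 2.0682 bits.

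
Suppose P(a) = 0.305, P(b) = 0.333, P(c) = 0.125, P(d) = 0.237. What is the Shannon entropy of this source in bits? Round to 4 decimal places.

1.9180 bits

H = −Σ pᵢ log₂ pᵢ.
−0.305·log₂(0.305) = 0.5225
−0.333·log₂(0.333) = 0.5283
−0.125·log₂(0.125) = 0.3750
−0.237·log₂(0.237) = 0.4923
Sum ≈ 1.9180 → 1.9180 bits.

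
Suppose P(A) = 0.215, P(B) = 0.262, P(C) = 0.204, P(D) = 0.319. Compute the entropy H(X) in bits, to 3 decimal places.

H = −Σ pᵢ log₂ pᵢ.
−0.215·log₂(0.215) = 0.4768
−0.262·log₂(0.262) = 0.5063
−0.204·log₂(0.204) = 0.4678
−0.319·log₂(0.319) = 0.5258
Sum ≈ 1.9767 → 1.977 bits.

1.977 bits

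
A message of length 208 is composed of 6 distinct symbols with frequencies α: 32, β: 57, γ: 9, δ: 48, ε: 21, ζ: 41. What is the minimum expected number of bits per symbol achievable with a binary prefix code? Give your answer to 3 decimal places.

Probabilities are the counts divided by 208.
Repeatedly combine the two least-probable nodes; the expected code length is the sum of the merged weights.
merge 9/208 + 21/208 → 15/104
merge 15/104 + 2/13 → 31/104
merge 41/208 + 3/13 → 89/208
merge 57/208 + 31/104 → 119/208
merge 89/208 + 119/208 → 1
L = 15/104 + 31/104 + 89/208 + 119/208 + 1 = 127/52 ≈ 2.442 bits/symbol.

2.442 bits/symbol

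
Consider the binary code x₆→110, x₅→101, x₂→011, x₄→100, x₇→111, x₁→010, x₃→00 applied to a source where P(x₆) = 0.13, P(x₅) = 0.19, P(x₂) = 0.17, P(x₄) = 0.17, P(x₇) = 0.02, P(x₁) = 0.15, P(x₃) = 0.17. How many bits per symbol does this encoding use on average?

L̄ = Σ pᵢ·ℓᵢ = 0.13·3 + 0.19·3 + 0.17·3 + 0.17·3 + 0.02·3 + 0.15·3 + 0.17·2 = 2.83 bits/symbol.

2.83 bits/symbol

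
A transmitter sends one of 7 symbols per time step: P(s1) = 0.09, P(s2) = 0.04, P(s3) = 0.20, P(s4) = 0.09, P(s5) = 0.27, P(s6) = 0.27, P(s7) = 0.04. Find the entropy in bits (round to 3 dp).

2.481 bits

H = −Σ pᵢ log₂ pᵢ.
−0.09·log₂(0.09) = 0.3127
−0.04·log₂(0.04) = 0.1858
−0.20·log₂(0.20) = 0.4644
−0.09·log₂(0.09) = 0.3127
−0.27·log₂(0.27) = 0.5100
−0.27·log₂(0.27) = 0.5100
−0.04·log₂(0.04) = 0.1858
Sum ≈ 2.4812 → 2.481 bits.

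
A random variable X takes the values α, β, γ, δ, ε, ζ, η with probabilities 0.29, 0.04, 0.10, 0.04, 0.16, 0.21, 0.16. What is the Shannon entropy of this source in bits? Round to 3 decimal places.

H = −Σ pᵢ log₂ pᵢ.
−0.29·log₂(0.29) = 0.5179
−0.04·log₂(0.04) = 0.1858
−0.10·log₂(0.10) = 0.3322
−0.04·log₂(0.04) = 0.1858
−0.16·log₂(0.16) = 0.4230
−0.21·log₂(0.21) = 0.4728
−0.16·log₂(0.16) = 0.4230
Sum ≈ 2.5405 → 2.540 bits.

2.540 bits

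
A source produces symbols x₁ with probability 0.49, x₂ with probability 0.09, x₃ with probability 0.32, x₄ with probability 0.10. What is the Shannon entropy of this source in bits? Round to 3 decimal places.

1.675 bits

H = −Σ pᵢ log₂ pᵢ.
−0.49·log₂(0.49) = 0.5043
−0.09·log₂(0.09) = 0.3127
−0.32·log₂(0.32) = 0.5260
−0.10·log₂(0.10) = 0.3322
Sum ≈ 1.6752 → 1.675 bits.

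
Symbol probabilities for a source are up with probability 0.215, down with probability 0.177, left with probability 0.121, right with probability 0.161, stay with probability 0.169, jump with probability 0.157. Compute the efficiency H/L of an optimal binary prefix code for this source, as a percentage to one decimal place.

98.3%

Entropy H = −Σ p log₂ p ≈ 2.5647 bits.
Huffman merges: 121/1000+157/1000→139/500; 161/1000+169/1000→33/100; 177/1000+43/200→49/125; 139/500+33/100→76/125; 49/125+76/125→1. L = 326/125 ≈ 2.6080.
Efficiency = H/L = 2.5647/2.6080 = 98.3%.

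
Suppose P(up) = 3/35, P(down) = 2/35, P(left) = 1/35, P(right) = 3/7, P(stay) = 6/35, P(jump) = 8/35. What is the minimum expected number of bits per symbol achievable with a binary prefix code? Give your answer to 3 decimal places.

2.171 bits/symbol

Repeatedly combine the two least-probable nodes; the expected code length is the sum of the merged weights.
merge 1/35 + 2/35 → 3/35
merge 3/35 + 3/35 → 6/35
merge 6/35 + 6/35 → 12/35
merge 8/35 + 12/35 → 4/7
merge 3/7 + 4/7 → 1
L = 3/35 + 6/35 + 12/35 + 4/7 + 1 = 76/35 ≈ 2.171 bits/symbol.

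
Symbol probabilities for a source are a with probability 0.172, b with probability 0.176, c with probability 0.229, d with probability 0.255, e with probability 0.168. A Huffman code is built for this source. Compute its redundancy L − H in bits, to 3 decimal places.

0.040 bits

Entropy H = −Σ p log₂ p ≈ 2.3000 bits.
Huffman merges: 21/125+43/250→17/50; 22/125+229/1000→81/200; 51/200+17/50→119/200; 81/200+119/200→1. L = 117/50 ≈ 2.3400.
L − H = 2.3400 − 2.3000 = 0.040 bits.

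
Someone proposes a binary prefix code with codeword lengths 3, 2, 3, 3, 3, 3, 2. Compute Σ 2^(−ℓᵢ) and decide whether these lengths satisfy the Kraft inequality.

With common denominator 2^3 = 8: Σ 2^(−ℓᵢ) = 1/8 + 2/8 + 1/8 + 1/8 + 1/8 + 1/8 + 2/8 = 9/8 = 1.125.
Kraft's inequality requires Σ ≤ 1; here Σ = 1.125 > 1, so no such prefix code exists.

1.125; no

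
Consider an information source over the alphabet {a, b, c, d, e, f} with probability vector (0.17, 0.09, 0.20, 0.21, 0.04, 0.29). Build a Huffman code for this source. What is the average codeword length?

2.43 bits/symbol

Repeatedly combine the two least-probable nodes; the expected code length is the sum of the merged weights.
merge 1/25 + 9/100 → 13/100
merge 13/100 + 17/100 → 3/10
merge 1/5 + 21/100 → 41/100
merge 29/100 + 3/10 → 59/100
merge 41/100 + 59/100 → 1
L = 13/100 + 3/10 + 41/100 + 59/100 + 1 = 243/100 = 2.43 bits/symbol.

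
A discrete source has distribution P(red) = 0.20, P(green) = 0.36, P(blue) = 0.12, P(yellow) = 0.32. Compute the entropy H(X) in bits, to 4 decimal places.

H = −Σ pᵢ log₂ pᵢ.
−0.20·log₂(0.20) = 0.4644
−0.36·log₂(0.36) = 0.5306
−0.12·log₂(0.12) = 0.3671
−0.32·log₂(0.32) = 0.5260
Sum ≈ 1.8881 → 1.8881 bits.

1.8881 bits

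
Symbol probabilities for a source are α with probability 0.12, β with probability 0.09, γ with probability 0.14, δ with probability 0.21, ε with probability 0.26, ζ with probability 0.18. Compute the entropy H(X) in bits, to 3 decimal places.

H = −Σ pᵢ log₂ pᵢ.
−0.12·log₂(0.12) = 0.3671
−0.09·log₂(0.09) = 0.3127
−0.14·log₂(0.14) = 0.3971
−0.21·log₂(0.21) = 0.4728
−0.26·log₂(0.26) = 0.5053
−0.18·log₂(0.18) = 0.4453
Sum ≈ 2.5003 → 2.500 bits.

2.500 bits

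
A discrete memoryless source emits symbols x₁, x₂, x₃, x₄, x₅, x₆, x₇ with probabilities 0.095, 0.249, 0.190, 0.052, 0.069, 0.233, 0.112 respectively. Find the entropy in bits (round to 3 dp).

2.609 bits

H = −Σ pᵢ log₂ pᵢ.
−0.095·log₂(0.095) = 0.3226
−0.249·log₂(0.249) = 0.4994
−0.190·log₂(0.190) = 0.4552
−0.052·log₂(0.052) = 0.2218
−0.069·log₂(0.069) = 0.2662
−0.233·log₂(0.233) = 0.4897
−0.112·log₂(0.112) = 0.3537
Sum ≈ 2.6086 → 2.609 bits.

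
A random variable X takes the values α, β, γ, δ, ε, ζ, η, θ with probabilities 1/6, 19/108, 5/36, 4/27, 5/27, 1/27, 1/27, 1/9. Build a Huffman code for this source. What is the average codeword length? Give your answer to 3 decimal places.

Repeatedly combine the two least-probable nodes; the expected code length is the sum of the merged weights.
merge 1/27 + 1/27 → 2/27
merge 2/27 + 1/9 → 5/27
merge 5/36 + 4/27 → 31/108
merge 1/6 + 19/108 → 37/108
merge 5/27 + 5/27 → 10/27
merge 31/108 + 37/108 → 17/27
merge 10/27 + 17/27 → 1
L = 2/27 + 5/27 + 31/108 + 37/108 + 10/27 + 17/27 + 1 = 26/9 ≈ 2.889 bits/symbol.

2.889 bits/symbol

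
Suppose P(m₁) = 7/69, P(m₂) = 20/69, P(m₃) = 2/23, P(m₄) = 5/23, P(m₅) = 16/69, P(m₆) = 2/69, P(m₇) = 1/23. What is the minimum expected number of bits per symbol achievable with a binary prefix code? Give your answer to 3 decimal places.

Repeatedly combine the two least-probable nodes; the expected code length is the sum of the merged weights.
merge 2/69 + 1/23 → 5/69
merge 5/69 + 2/23 → 11/69
merge 7/69 + 11/69 → 6/23
merge 5/23 + 16/69 → 31/69
merge 6/23 + 20/69 → 38/69
merge 31/69 + 38/69 → 1
L = 5/69 + 11/69 + 6/23 + 31/69 + 38/69 + 1 = 172/69 ≈ 2.493 bits/symbol.

2.493 bits/symbol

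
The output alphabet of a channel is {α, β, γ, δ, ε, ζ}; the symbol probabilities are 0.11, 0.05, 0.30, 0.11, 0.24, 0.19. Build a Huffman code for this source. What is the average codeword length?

Repeatedly combine the two least-probable nodes; the expected code length is the sum of the merged weights.
merge 1/20 + 11/100 → 4/25
merge 11/100 + 4/25 → 27/100
merge 19/100 + 6/25 → 43/100
merge 27/100 + 3/10 → 57/100
merge 43/100 + 57/100 → 1
L = 4/25 + 27/100 + 43/100 + 57/100 + 1 = 243/100 = 2.43 bits/symbol.

2.43 bits/symbol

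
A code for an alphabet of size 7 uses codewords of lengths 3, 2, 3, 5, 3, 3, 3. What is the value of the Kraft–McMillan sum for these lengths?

With common denominator 2^5 = 32: Σ 2^(−ℓᵢ) = 4/32 + 8/32 + 4/32 + 1/32 + 4/32 + 4/32 + 4/32 = 29/32 = 0.90625.

0.90625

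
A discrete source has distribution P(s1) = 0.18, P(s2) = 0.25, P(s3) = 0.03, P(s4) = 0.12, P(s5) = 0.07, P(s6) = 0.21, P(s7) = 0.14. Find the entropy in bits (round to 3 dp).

H = −Σ pᵢ log₂ pᵢ.
−0.18·log₂(0.18) = 0.4453
−0.25·log₂(0.25) = 0.5000
−0.03·log₂(0.03) = 0.1518
−0.12·log₂(0.12) = 0.3671
−0.07·log₂(0.07) = 0.2686
−0.21·log₂(0.21) = 0.4728
−0.14·log₂(0.14) = 0.3971
Sum ≈ 2.6026 → 2.603 bits.

2.603 bits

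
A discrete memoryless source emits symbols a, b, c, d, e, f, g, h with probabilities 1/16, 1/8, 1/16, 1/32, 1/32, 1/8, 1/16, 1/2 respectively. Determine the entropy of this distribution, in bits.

Each probability is a power of 1/2, so log₂(1/p) is an integer.
H = Σ p·log₂(1/p) = 1/16·4 + 1/8·3 + 1/16·4 + 1/32·5 + 1/32·5 + 1/8·3 + 1/16·4 + 1/2·1 = 2.3125 bits.

2.3125 bits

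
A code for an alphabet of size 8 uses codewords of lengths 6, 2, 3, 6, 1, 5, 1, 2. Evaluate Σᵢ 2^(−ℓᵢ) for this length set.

With common denominator 2^6 = 64: Σ 2^(−ℓᵢ) = 1/64 + 16/64 + 8/64 + 1/64 + 32/64 + 2/64 + 32/64 + 16/64 = 108/64 = 1.6875.

1.6875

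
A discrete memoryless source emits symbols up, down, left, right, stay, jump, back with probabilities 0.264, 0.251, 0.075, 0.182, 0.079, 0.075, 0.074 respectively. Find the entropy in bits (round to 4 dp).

2.5830 bits

H = −Σ pᵢ log₂ pᵢ.
−0.264·log₂(0.264) = 0.5072
−0.251·log₂(0.251) = 0.5006
−0.075·log₂(0.075) = 0.2803
−0.182·log₂(0.182) = 0.4474
−0.079·log₂(0.079) = 0.2893
−0.075·log₂(0.075) = 0.2803
−0.074·log₂(0.074) = 0.2780
Sum ≈ 2.5830 → 2.5830 bits.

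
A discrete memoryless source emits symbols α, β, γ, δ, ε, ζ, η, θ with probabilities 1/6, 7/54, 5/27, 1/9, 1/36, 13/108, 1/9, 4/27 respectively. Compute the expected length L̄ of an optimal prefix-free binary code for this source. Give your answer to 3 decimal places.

2.954 bits/symbol

Repeatedly combine the two least-probable nodes; the expected code length is the sum of the merged weights.
merge 1/36 + 1/9 → 5/36
merge 1/9 + 13/108 → 25/108
merge 7/54 + 5/36 → 29/108
merge 4/27 + 1/6 → 17/54
merge 5/27 + 25/108 → 5/12
merge 29/108 + 17/54 → 7/12
merge 5/12 + 7/12 → 1
L = 5/36 + 25/108 + 29/108 + 17/54 + 5/12 + 7/12 + 1 = 319/108 ≈ 2.954 bits/symbol.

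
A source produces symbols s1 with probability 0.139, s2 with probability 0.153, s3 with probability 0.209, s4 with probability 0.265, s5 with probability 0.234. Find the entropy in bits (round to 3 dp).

2.280 bits

H = −Σ pᵢ log₂ pᵢ.
−0.139·log₂(0.139) = 0.3957
−0.153·log₂(0.153) = 0.4144
−0.209·log₂(0.209) = 0.4720
−0.265·log₂(0.265) = 0.5077
−0.234·log₂(0.234) = 0.4903
Sum ≈ 2.2802 → 2.280 bits.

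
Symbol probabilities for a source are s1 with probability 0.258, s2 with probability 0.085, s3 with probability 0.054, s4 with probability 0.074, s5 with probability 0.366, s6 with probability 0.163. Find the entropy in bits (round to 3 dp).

H = −Σ pᵢ log₂ pᵢ.
−0.258·log₂(0.258) = 0.5043
−0.085·log₂(0.085) = 0.3023
−0.054·log₂(0.054) = 0.2274
−0.074·log₂(0.074) = 0.2780
−0.366·log₂(0.366) = 0.5307
−0.163·log₂(0.163) = 0.4266
Sum ≈ 2.2692 → 2.269 bits.

2.269 bits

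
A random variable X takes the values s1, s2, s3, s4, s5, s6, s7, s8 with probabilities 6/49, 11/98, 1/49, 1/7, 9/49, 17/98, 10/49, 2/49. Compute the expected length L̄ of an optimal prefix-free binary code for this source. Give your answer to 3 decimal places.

2.847 bits/symbol

Repeatedly combine the two least-probable nodes; the expected code length is the sum of the merged weights.
merge 1/49 + 2/49 → 3/49
merge 3/49 + 11/98 → 17/98
merge 6/49 + 1/7 → 13/49
merge 17/98 + 17/98 → 17/49
merge 9/49 + 10/49 → 19/49
merge 13/49 + 17/49 → 30/49
merge 19/49 + 30/49 → 1
L = 3/49 + 17/98 + 13/49 + 17/49 + 19/49 + 30/49 + 1 = 279/98 ≈ 2.847 bits/symbol.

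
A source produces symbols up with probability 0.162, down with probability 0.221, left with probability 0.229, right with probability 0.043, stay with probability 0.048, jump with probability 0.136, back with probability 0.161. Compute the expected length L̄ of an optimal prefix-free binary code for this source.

2.641 bits/symbol

Repeatedly combine the two least-probable nodes; the expected code length is the sum of the merged weights.
merge 43/1000 + 6/125 → 91/1000
merge 91/1000 + 17/125 → 227/1000
merge 161/1000 + 81/500 → 323/1000
merge 221/1000 + 227/1000 → 56/125
merge 229/1000 + 323/1000 → 69/125
merge 56/125 + 69/125 → 1
L = 91/1000 + 227/1000 + 323/1000 + 56/125 + 69/125 + 1 = 2641/1000 = 2.641 bits/symbol.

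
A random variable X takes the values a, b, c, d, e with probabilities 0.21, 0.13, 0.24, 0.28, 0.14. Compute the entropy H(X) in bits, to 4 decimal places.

H = −Σ pᵢ log₂ pᵢ.
−0.21·log₂(0.21) = 0.4728
−0.13·log₂(0.13) = 0.3826
−0.24·log₂(0.24) = 0.4941
−0.28·log₂(0.28) = 0.5142
−0.14·log₂(0.14) = 0.3971
Sum ≈ 2.2609 → 2.2609 bits.

2.2609 bits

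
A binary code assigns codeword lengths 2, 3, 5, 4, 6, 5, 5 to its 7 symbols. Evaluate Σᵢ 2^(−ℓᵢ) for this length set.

0.546875

With common denominator 2^6 = 64: Σ 2^(−ℓᵢ) = 16/64 + 8/64 + 2/64 + 4/64 + 1/64 + 2/64 + 2/64 = 35/64 = 0.546875.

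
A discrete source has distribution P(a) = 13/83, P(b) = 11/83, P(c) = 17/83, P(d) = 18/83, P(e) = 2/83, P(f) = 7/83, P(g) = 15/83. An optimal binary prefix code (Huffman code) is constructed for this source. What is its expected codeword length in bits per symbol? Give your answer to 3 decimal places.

2.687 bits/symbol

Repeatedly combine the two least-probable nodes; the expected code length is the sum of the merged weights.
merge 2/83 + 7/83 → 9/83
merge 9/83 + 11/83 → 20/83
merge 13/83 + 15/83 → 28/83
merge 17/83 + 18/83 → 35/83
merge 20/83 + 28/83 → 48/83
merge 35/83 + 48/83 → 1
L = 9/83 + 20/83 + 28/83 + 35/83 + 48/83 + 1 = 223/83 ≈ 2.687 bits/symbol.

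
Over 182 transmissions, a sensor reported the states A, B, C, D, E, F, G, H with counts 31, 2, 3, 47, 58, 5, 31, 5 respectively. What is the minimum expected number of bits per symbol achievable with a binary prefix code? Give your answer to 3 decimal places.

Probabilities are the counts divided by 182.
Repeatedly combine the two least-probable nodes; the expected code length is the sum of the merged weights.
merge 1/91 + 3/182 → 5/182
merge 5/182 + 5/182 → 5/91
merge 5/182 + 5/91 → 15/182
merge 15/182 + 31/182 → 23/91
merge 31/182 + 23/91 → 11/26
merge 47/182 + 29/91 → 15/26
merge 11/26 + 15/26 → 1
L = 5/182 + 5/91 + 15/182 + 23/91 + 11/26 + 15/26 + 1 = 220/91 ≈ 2.418 bits/symbol.

2.418 bits/symbol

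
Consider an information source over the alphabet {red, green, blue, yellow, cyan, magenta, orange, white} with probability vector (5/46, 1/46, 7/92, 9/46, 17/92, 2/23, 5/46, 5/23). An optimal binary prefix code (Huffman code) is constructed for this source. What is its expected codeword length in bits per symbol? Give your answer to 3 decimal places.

2.870 bits/symbol

Repeatedly combine the two least-probable nodes; the expected code length is the sum of the merged weights.
merge 1/46 + 7/92 → 9/92
merge 2/23 + 9/92 → 17/92
merge 5/46 + 5/46 → 5/23
merge 17/92 + 17/92 → 17/46
merge 9/46 + 5/23 → 19/46
merge 5/23 + 17/46 → 27/46
merge 19/46 + 27/46 → 1
L = 9/92 + 17/92 + 5/23 + 17/46 + 19/46 + 27/46 + 1 = 66/23 ≈ 2.870 bits/symbol.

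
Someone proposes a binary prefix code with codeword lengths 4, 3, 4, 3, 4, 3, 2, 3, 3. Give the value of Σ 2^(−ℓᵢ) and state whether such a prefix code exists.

1.0625; no

With common denominator 2^4 = 16: Σ 2^(−ℓᵢ) = 1/16 + 2/16 + 1/16 + 2/16 + 1/16 + 2/16 + 4/16 + 2/16 + 2/16 = 17/16 = 1.0625.
Kraft's inequality requires Σ ≤ 1; here Σ = 1.0625 > 1, so no such prefix code exists.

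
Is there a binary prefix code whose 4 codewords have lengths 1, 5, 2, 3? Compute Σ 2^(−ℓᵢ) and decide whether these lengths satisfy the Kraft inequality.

With common denominator 2^5 = 32: Σ 2^(−ℓᵢ) = 16/32 + 1/32 + 8/32 + 4/32 = 29/32 = 0.90625.
Kraft's inequality requires Σ ≤ 1; here Σ = 0.90625 ≤ 1, so such a prefix code exists.

0.90625; yes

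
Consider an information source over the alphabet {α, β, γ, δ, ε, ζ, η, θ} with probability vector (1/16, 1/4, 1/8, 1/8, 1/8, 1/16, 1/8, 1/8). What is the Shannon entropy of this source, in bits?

Each probability is a power of 1/2, so log₂(1/p) is an integer.
H = Σ p·log₂(1/p) = 1/16·4 + 1/4·2 + 1/8·3 + 1/8·3 + 1/8·3 + 1/16·4 + 1/8·3 + 1/8·3 = 2.875 bits.

2.875 bits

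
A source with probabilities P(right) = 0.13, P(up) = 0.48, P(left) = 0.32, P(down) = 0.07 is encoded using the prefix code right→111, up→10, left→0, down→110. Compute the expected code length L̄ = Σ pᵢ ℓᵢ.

L̄ = Σ pᵢ·ℓᵢ = 0.13·3 + 0.48·2 + 0.32·1 + 0.07·3 = 1.88 bits/symbol.

1.88 bits/symbol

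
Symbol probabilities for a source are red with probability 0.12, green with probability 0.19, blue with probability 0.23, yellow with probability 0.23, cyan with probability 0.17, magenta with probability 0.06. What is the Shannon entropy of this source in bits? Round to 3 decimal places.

2.476 bits

H = −Σ pᵢ log₂ pᵢ.
−0.12·log₂(0.12) = 0.3671
−0.19·log₂(0.19) = 0.4552
−0.23·log₂(0.23) = 0.4877
−0.23·log₂(0.23) = 0.4877
−0.17·log₂(0.17) = 0.4346
−0.06·log₂(0.06) = 0.2435
Sum ≈ 2.4757 → 2.476 bits.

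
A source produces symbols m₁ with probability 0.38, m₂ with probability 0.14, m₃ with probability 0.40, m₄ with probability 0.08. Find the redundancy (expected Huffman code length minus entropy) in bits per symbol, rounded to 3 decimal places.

0.072 bits

Entropy H = −Σ p log₂ p ≈ 1.7478 bits.
Huffman merges: 2/25+7/50→11/50; 11/50+19/50→3/5; 2/5+3/5→1. L = 91/50 ≈ 1.8200.
L − H = 1.8200 − 1.7478 = 0.072 bits.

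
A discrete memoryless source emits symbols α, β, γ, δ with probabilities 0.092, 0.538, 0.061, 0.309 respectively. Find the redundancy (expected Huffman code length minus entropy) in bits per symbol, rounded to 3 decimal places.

0.047 bits

Entropy H = −Σ p log₂ p ≈ 1.5675 bits.
Huffman merges: 61/1000+23/250→153/1000; 153/1000+309/1000→231/500; 231/500+269/500→1. L = 323/200 ≈ 1.6150.
L − H = 1.6150 − 1.5675 = 0.047 bits.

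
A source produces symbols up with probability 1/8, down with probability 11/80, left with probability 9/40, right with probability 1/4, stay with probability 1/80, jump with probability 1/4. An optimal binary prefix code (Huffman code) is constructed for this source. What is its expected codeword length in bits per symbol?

2.4125 bits/symbol

Repeatedly combine the two least-probable nodes; the expected code length is the sum of the merged weights.
merge 1/80 + 1/8 → 11/80
merge 11/80 + 11/80 → 11/40
merge 9/40 + 1/4 → 19/40
merge 1/4 + 11/40 → 21/40
merge 19/40 + 21/40 → 1
L = 11/80 + 11/40 + 19/40 + 21/40 + 1 = 193/80 = 2.4125 bits/symbol.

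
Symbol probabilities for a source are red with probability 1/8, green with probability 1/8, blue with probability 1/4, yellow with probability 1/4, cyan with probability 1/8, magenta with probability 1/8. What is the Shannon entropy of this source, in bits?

2.5 bits

Each probability is a power of 1/2, so log₂(1/p) is an integer.
H = Σ p·log₂(1/p) = 1/8·3 + 1/8·3 + 1/4·2 + 1/4·2 + 1/8·3 + 1/8·3 = 2.5 bits.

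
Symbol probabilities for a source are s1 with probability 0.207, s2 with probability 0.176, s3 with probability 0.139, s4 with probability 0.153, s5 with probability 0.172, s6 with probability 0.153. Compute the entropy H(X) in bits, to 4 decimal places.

H = −Σ pᵢ log₂ pᵢ.
−0.207·log₂(0.207) = 0.4704
−0.176·log₂(0.176) = 0.4411
−0.139·log₂(0.139) = 0.3957
−0.153·log₂(0.153) = 0.4144
−0.172·log₂(0.172) = 0.4368
−0.153·log₂(0.153) = 0.4144
Sum ≈ 2.5728 → 2.5728 bits.

2.5728 bits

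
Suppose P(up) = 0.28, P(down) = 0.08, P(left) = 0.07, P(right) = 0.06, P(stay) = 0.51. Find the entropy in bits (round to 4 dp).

1.8132 bits

H = −Σ pᵢ log₂ pᵢ.
−0.28·log₂(0.28) = 0.5142
−0.08·log₂(0.08) = 0.2915
−0.07·log₂(0.07) = 0.2686
−0.06·log₂(0.06) = 0.2435
−0.51·log₂(0.51) = 0.4954
Sum ≈ 1.8132 → 1.8132 bits.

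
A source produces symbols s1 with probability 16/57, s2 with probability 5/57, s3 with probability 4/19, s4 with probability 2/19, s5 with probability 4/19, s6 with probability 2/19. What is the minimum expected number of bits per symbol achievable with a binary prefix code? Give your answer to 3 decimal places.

Repeatedly combine the two least-probable nodes; the expected code length is the sum of the merged weights.
merge 5/57 + 2/19 → 11/57
merge 2/19 + 11/57 → 17/57
merge 4/19 + 4/19 → 8/19
merge 16/57 + 17/57 → 11/19
merge 8/19 + 11/19 → 1
L = 11/57 + 17/57 + 8/19 + 11/19 + 1 = 142/57 ≈ 2.491 bits/symbol.

2.491 bits/symbol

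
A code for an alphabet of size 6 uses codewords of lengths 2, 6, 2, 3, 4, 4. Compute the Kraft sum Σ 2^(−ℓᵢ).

0.765625

With common denominator 2^6 = 64: Σ 2^(−ℓᵢ) = 16/64 + 1/64 + 16/64 + 8/64 + 4/64 + 4/64 = 49/64 = 0.765625.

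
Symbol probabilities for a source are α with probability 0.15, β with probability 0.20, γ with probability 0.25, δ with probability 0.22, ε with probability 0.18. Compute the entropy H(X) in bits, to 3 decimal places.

H = −Σ pᵢ log₂ pᵢ.
−0.15·log₂(0.15) = 0.4105
−0.20·log₂(0.20) = 0.4644
−0.25·log₂(0.25) = 0.5000
−0.22·log₂(0.22) = 0.4806
−0.18·log₂(0.18) = 0.4453
Sum ≈ 2.3008 → 2.301 bits.

2.301 bits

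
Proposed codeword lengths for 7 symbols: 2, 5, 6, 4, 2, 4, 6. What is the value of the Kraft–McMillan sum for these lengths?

With common denominator 2^6 = 64: Σ 2^(−ℓᵢ) = 16/64 + 2/64 + 1/64 + 4/64 + 16/64 + 4/64 + 1/64 = 44/64 = 0.6875.

0.6875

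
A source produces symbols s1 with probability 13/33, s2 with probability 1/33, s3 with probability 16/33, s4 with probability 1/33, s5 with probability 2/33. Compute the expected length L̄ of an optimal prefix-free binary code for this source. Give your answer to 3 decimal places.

1.697 bits/symbol

Repeatedly combine the two least-probable nodes; the expected code length is the sum of the merged weights.
merge 1/33 + 1/33 → 2/33
merge 2/33 + 2/33 → 4/33
merge 4/33 + 13/33 → 17/33
merge 16/33 + 17/33 → 1
L = 2/33 + 4/33 + 17/33 + 1 = 56/33 ≈ 1.697 bits/symbol.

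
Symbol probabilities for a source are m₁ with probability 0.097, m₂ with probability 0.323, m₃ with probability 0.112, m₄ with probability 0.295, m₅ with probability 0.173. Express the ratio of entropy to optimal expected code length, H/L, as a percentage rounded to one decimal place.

98.0%

Entropy H = −Σ p log₂ p ≈ 2.1643 bits.
Huffman merges: 97/1000+14/125→209/1000; 173/1000+209/1000→191/500; 59/200+323/1000→309/500; 191/500+309/500→1. L = 2209/1000 ≈ 2.2090.
Efficiency = H/L = 2.1643/2.2090 = 98.0%.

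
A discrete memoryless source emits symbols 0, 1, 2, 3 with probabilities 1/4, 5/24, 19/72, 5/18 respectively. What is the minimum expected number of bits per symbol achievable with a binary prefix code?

Repeatedly combine the two least-probable nodes; the expected code length is the sum of the merged weights.
merge 5/24 + 1/4 → 11/24
merge 19/72 + 5/18 → 13/24
merge 11/24 + 13/24 → 1
L = 11/24 + 13/24 + 1 = 2 bits/symbol.

2 bits/symbol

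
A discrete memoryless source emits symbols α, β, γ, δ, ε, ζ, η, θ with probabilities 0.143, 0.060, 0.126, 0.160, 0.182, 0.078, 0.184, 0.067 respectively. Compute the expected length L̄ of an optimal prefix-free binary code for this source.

2.943 bits/symbol

Repeatedly combine the two least-probable nodes; the expected code length is the sum of the merged weights.
merge 3/50 + 67/1000 → 127/1000
merge 39/500 + 63/500 → 51/250
merge 127/1000 + 143/1000 → 27/100
merge 4/25 + 91/500 → 171/500
merge 23/125 + 51/250 → 97/250
merge 27/100 + 171/500 → 153/250
merge 97/250 + 153/250 → 1
L = 127/1000 + 51/250 + 27/100 + 171/500 + 97/250 + 153/250 + 1 = 2943/1000 = 2.943 bits/symbol.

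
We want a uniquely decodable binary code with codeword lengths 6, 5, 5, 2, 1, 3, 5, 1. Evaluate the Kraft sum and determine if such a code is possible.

1.484375; no

With common denominator 2^6 = 64: Σ 2^(−ℓᵢ) = 1/64 + 2/64 + 2/64 + 16/64 + 32/64 + 8/64 + 2/64 + 32/64 = 95/64 = 1.484375.
Kraft's inequality requires Σ ≤ 1; here Σ = 1.484375 > 1, so no such prefix code exists.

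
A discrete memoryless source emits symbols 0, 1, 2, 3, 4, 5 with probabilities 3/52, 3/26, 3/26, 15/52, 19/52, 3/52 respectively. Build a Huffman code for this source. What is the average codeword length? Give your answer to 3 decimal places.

2.327 bits/symbol

Repeatedly combine the two least-probable nodes; the expected code length is the sum of the merged weights.
merge 3/52 + 3/52 → 3/26
merge 3/26 + 3/26 → 3/13
merge 3/26 + 3/13 → 9/26
merge 15/52 + 9/26 → 33/52
merge 19/52 + 33/52 → 1
L = 3/26 + 3/13 + 9/26 + 33/52 + 1 = 121/52 ≈ 2.327 bits/symbol.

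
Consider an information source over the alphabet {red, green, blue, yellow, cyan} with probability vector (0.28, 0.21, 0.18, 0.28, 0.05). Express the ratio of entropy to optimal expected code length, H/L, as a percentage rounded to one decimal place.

Entropy H = −Σ p log₂ p ≈ 2.1627 bits.
Huffman merges: 1/20+9/50→23/100; 21/100+23/100→11/25; 7/25+7/25→14/25; 11/25+14/25→1. L = 223/100 ≈ 2.2300.
Efficiency = H/L = 2.1627/2.2300 = 97.0%.

97.0%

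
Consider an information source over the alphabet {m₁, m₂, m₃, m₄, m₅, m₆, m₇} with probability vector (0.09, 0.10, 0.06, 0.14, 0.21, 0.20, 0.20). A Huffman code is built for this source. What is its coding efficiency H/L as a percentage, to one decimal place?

Entropy H = −Σ p log₂ p ≈ 2.6871 bits.
Huffman merges: 3/50+9/100→3/20; 1/10+7/50→6/25; 3/20+1/5→7/20; 1/5+21/100→41/100; 6/25+7/20→59/100; 41/100+59/100→1. L = 137/50 ≈ 2.7400.
Efficiency = H/L = 2.6871/2.7400 = 98.1%.

98.1%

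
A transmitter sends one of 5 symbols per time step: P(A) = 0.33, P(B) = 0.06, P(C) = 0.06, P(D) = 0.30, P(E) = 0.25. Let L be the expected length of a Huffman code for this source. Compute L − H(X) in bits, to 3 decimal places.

Entropy H = −Σ p log₂ p ≈ 2.0360 bits.
Huffman merges: 3/50+3/50→3/25; 3/25+1/4→37/100; 3/10+33/100→63/100; 37/100+63/100→1. L = 53/25 ≈ 2.1200.
L − H = 2.1200 − 2.0360 = 0.084 bits.

0.084 bits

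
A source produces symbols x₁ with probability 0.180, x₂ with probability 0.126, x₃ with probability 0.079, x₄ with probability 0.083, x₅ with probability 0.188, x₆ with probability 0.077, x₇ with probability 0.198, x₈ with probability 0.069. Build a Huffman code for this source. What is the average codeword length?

Repeatedly combine the two least-probable nodes; the expected code length is the sum of the merged weights.
merge 69/1000 + 77/1000 → 73/500
merge 79/1000 + 83/1000 → 81/500
merge 63/500 + 73/500 → 34/125
merge 81/500 + 9/50 → 171/500
merge 47/250 + 99/500 → 193/500
merge 34/125 + 171/500 → 307/500
merge 193/500 + 307/500 → 1
L = 73/500 + 81/500 + 34/125 + 171/500 + 193/500 + 307/500 + 1 = 1461/500 = 2.922 bits/symbol.

2.922 bits/symbol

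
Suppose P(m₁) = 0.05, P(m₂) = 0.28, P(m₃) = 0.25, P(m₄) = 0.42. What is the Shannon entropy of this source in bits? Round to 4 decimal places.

H = −Σ pᵢ log₂ pᵢ.
−0.05·log₂(0.05) = 0.2161
−0.28·log₂(0.28) = 0.5142
−0.25·log₂(0.25) = 0.5000
−0.42·log₂(0.42) = 0.5256
Sum ≈ 1.7560 → 1.7560 bits.

1.7560 bits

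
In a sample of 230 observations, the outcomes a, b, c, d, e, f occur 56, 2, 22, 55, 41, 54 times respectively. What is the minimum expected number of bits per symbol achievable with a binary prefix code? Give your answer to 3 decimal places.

2.387 bits/symbol

Probabilities are the counts divided by 230.
Repeatedly combine the two least-probable nodes; the expected code length is the sum of the merged weights.
merge 1/115 + 11/115 → 12/115
merge 12/115 + 41/230 → 13/46
merge 27/115 + 11/46 → 109/230
merge 28/115 + 13/46 → 121/230
merge 109/230 + 121/230 → 1
L = 12/115 + 13/46 + 109/230 + 121/230 + 1 = 549/230 ≈ 2.387 bits/symbol.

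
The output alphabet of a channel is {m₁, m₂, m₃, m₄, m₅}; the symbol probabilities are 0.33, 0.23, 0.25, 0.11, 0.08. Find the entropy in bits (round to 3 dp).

2.157 bits

H = −Σ pᵢ log₂ pᵢ.
−0.33·log₂(0.33) = 0.5278
−0.23·log₂(0.23) = 0.4877
−0.25·log₂(0.25) = 0.5000
−0.11·log₂(0.11) = 0.3503
−0.08·log₂(0.08) = 0.2915
Sum ≈ 2.1573 → 2.157 bits.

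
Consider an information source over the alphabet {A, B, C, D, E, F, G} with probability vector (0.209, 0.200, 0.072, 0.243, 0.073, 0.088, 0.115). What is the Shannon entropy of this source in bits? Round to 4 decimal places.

2.6487 bits

H = −Σ pᵢ log₂ pᵢ.
−0.209·log₂(0.209) = 0.4720
−0.200·log₂(0.200) = 0.4644
−0.072·log₂(0.072) = 0.2733
−0.243·log₂(0.243) = 0.4960
−0.073·log₂(0.073) = 0.2756
−0.088·log₂(0.088) = 0.3086
−0.115·log₂(0.115) = 0.3588
Sum ≈ 2.6487 → 2.6487 bits.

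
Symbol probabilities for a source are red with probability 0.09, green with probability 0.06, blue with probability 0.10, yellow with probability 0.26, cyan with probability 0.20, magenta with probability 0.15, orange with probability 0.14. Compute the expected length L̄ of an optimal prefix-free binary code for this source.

2.69 bits/symbol

Repeatedly combine the two least-probable nodes; the expected code length is the sum of the merged weights.
merge 3/50 + 9/100 → 3/20
merge 1/10 + 7/50 → 6/25
merge 3/20 + 3/20 → 3/10
merge 1/5 + 6/25 → 11/25
merge 13/50 + 3/10 → 14/25
merge 11/25 + 14/25 → 1
L = 3/20 + 6/25 + 3/10 + 11/25 + 14/25 + 1 = 269/100 = 2.69 bits/symbol.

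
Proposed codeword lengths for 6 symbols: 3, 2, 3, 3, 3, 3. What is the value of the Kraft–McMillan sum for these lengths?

With common denominator 2^3 = 8: Σ 2^(−ℓᵢ) = 1/8 + 2/8 + 1/8 + 1/8 + 1/8 + 1/8 = 7/8 = 0.875.

0.875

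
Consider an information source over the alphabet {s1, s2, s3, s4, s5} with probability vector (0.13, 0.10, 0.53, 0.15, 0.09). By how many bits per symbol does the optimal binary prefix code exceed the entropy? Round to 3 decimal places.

0.017 bits

Entropy H = −Σ p log₂ p ≈ 1.9235 bits.
Huffman merges: 9/100+1/10→19/100; 13/100+3/20→7/25; 19/100+7/25→47/100; 47/100+53/100→1. L = 97/50 ≈ 1.9400.
L − H = 1.9400 − 1.9235 = 0.017 bits.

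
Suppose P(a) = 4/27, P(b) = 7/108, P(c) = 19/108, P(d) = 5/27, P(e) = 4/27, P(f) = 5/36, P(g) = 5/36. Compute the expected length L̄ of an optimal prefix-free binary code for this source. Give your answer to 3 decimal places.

2.815 bits/symbol

Repeatedly combine the two least-probable nodes; the expected code length is the sum of the merged weights.
merge 7/108 + 5/36 → 11/54
merge 5/36 + 4/27 → 31/108
merge 4/27 + 19/108 → 35/108
merge 5/27 + 11/54 → 7/18
merge 31/108 + 35/108 → 11/18
merge 7/18 + 11/18 → 1
L = 11/54 + 31/108 + 35/108 + 7/18 + 11/18 + 1 = 76/27 ≈ 2.815 bits/symbol.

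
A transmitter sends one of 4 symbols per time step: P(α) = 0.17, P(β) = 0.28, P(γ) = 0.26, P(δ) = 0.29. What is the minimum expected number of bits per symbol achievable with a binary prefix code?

Repeatedly combine the two least-probable nodes; the expected code length is the sum of the merged weights.
merge 17/100 + 13/50 → 43/100
merge 7/25 + 29/100 → 57/100
merge 43/100 + 57/100 → 1
L = 43/100 + 57/100 + 1 = 2 bits/symbol.

2 bits/symbol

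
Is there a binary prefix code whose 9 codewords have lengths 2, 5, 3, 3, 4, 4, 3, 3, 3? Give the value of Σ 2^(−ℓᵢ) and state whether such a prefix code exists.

With common denominator 2^5 = 32: Σ 2^(−ℓᵢ) = 8/32 + 1/32 + 4/32 + 4/32 + 2/32 + 2/32 + 4/32 + 4/32 + 4/32 = 33/32 = 1.03125.
Kraft's inequality requires Σ ≤ 1; here Σ = 1.03125 > 1, so no such prefix code exists.

1.03125; no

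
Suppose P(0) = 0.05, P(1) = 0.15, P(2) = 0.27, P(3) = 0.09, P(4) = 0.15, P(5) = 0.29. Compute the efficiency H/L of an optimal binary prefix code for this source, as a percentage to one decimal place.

Entropy H = −Σ p log₂ p ≈ 2.3778 bits.
Huffman merges: 1/20+9/100→7/50; 7/50+3/20→29/100; 3/20+27/100→21/50; 29/100+29/100→29/50; 21/50+29/50→1. L = 243/100 ≈ 2.4300.
Efficiency = H/L = 2.3778/2.4300 = 97.9%.

97.9%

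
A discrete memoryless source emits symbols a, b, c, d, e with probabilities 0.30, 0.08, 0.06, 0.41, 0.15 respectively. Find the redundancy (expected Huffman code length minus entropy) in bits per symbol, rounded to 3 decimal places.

Entropy H = −Σ p log₂ p ≈ 1.9941 bits.
Huffman merges: 3/50+2/25→7/50; 7/50+3/20→29/100; 29/100+3/10→59/100; 41/100+59/100→1. L = 101/50 ≈ 2.0200.
L − H = 2.0200 − 1.9941 = 0.026 bits.

0.026 bits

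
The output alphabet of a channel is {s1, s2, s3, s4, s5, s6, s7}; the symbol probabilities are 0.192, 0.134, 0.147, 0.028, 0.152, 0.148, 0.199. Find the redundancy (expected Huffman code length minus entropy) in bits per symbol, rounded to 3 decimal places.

Entropy H = −Σ p log₂ p ≈ 2.6813 bits.
Huffman merges: 7/250+67/500→81/500; 147/1000+37/250→59/200; 19/125+81/500→157/500; 24/125+199/1000→391/1000; 59/200+157/500→609/1000; 391/1000+609/1000→1. L = 2771/1000 ≈ 2.7710.
L − H = 2.7710 − 2.6813 = 0.090 bits.

0.090 bits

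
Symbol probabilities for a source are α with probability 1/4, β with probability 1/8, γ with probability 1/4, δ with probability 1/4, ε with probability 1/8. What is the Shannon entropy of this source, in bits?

Each probability is a power of 1/2, so log₂(1/p) is an integer.
H = Σ p·log₂(1/p) = 1/4·2 + 1/8·3 + 1/4·2 + 1/4·2 + 1/8·3 = 2.25 bits.

2.25 bits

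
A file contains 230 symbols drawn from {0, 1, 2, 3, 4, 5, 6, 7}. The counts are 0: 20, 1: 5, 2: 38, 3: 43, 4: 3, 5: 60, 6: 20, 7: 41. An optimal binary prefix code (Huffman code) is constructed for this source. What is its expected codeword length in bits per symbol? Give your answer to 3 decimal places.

2.709 bits/symbol

Probabilities are the counts divided by 230.
Repeatedly combine the two least-probable nodes; the expected code length is the sum of the merged weights.
merge 3/230 + 1/46 → 4/115
merge 4/115 + 2/23 → 14/115
merge 2/23 + 14/115 → 24/115
merge 19/115 + 41/230 → 79/230
merge 43/230 + 24/115 → 91/230
merge 6/23 + 79/230 → 139/230
merge 91/230 + 139/230 → 1
L = 4/115 + 14/115 + 24/115 + 79/230 + 91/230 + 139/230 + 1 = 623/230 ≈ 2.709 bits/symbol.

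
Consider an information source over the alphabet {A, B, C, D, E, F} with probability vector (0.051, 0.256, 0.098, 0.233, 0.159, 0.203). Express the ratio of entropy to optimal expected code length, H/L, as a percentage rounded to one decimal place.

Entropy H = −Σ p log₂ p ≈ 2.4291 bits.
Huffman merges: 51/1000+49/500→149/1000; 149/1000+159/1000→77/250; 203/1000+233/1000→109/250; 32/125+77/250→141/250; 109/250+141/250→1. L = 2457/1000 ≈ 2.4570.
Efficiency = H/L = 2.4291/2.4570 = 98.9%.

98.9%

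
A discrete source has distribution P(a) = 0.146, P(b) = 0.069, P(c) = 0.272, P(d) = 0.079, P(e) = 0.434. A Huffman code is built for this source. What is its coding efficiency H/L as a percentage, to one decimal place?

Entropy H = −Σ p log₂ p ≈ 1.9943 bits.
Huffman merges: 69/1000+79/1000→37/250; 73/500+37/250→147/500; 34/125+147/500→283/500; 217/500+283/500→1. L = 251/125 ≈ 2.0080.
Efficiency = H/L = 1.9943/2.0080 = 99.3%.

99.3%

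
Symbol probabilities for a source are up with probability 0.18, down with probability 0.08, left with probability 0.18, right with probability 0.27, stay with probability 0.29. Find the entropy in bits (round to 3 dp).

H = −Σ pᵢ log₂ pᵢ.
−0.18·log₂(0.18) = 0.4453
−0.08·log₂(0.08) = 0.2915
−0.18·log₂(0.18) = 0.4453
−0.27·log₂(0.27) = 0.5100
−0.29·log₂(0.29) = 0.5179
Sum ≈ 2.2100 → 2.210 bits.

2.210 bits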